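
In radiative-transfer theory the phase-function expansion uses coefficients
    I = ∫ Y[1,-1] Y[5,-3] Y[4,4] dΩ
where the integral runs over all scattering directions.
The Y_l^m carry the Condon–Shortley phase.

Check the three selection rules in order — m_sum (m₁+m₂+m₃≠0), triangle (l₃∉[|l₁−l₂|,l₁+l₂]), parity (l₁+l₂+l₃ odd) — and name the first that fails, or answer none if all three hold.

none

Σmᵢ = 0  ✓
l₃∈[|l₁−l₂|,l₁+l₂]=[4,6], have l₃=4  ✓
Σlᵢ = 10 ⇒ even  ✓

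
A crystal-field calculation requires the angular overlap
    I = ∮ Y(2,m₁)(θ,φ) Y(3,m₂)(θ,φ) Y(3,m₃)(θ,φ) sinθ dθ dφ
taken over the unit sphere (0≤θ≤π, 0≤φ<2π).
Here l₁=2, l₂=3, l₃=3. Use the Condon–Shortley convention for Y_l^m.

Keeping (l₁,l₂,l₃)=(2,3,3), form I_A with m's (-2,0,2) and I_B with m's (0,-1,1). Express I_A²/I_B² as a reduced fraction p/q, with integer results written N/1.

l's match ⇒ only the (l;m) 3-j factors differ between A and B.
A: triangle coeff Δ(2,3,3) = 1/3780; Σ_t [2,2]: t=2:+1/24 = 1/24; (3j)²=1/21 [(2 3 3; -2 0 2)], sign=-1
B: triangle coeff Δ(2,3,3) = 1/3780; Σ_t [0,2]: t=0:+1/16 t=1:−1/6 t=2:+1/96 = -3/32; (3j)²=3/140 [(2 3 3; 0 -1 1)], sign=-1
I_A²/I_B² = (1/21)/(3/140) = 20/9

20/9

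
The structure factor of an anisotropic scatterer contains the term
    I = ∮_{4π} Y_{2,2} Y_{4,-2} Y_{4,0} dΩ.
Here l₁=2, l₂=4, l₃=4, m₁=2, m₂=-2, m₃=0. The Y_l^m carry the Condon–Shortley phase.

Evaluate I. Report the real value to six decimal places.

Checks pass: Σm=0; 10 even; l₃=4∈[2,6].
(2·2+1)(2·4+1)(2·4+1) = 405
Δ: 2! 2! 6! / 11! → 1/13860
sum: t=0:+1/192 t=1:−1/36 t=2:+1/192 = -5/288
3j²(2 4 4; 0 0 0) = Δ·Π!·Σ² = 20/693  (sign -1)
sum: t=0:+1/192 = 1/192
3j²(2 4 4; 2 -2 0) = Δ·Π!·Σ² = 3/77  (sign +1)
combine: 4πI² = 405·20/693·3/77 = 2700/5929
take √, sign -1: I = -0.19036462

-0.190365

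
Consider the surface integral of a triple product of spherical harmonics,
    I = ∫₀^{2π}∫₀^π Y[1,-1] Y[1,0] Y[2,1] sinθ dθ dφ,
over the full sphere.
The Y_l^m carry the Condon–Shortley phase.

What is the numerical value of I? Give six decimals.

-0.218510

Rules hold: Σm=0, L=4 even, 0≤2≤2.
N = 3·3·5 = 45
Δ = 0!·2!·2!/5! = 1/30
Racah Σ t=0..0: t=0:+1/1 = 1/1
⇒ 3j(1 1 2; 0 0 0)² = 2/15, sgn +1
Racah Σ t=0..0: t=0:+1/2 = 1/2
⇒ 3j(1 1 2; -1 0 1)² = 1/10, sgn -1
4πI² = N·(3j₀)²·(3jₘ)² = 3/5
I = -1·√(0.6/4π) = -0.21850969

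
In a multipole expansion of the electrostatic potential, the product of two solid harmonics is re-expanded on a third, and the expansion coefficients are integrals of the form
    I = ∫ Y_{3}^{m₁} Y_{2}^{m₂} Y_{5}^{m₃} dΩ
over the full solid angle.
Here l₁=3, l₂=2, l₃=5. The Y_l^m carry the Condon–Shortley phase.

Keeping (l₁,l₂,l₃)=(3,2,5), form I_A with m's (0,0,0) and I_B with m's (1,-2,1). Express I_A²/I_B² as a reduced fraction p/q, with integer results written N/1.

20/3

Shared (l₁,l₂,l₃)=(3,2,5): N and (l;000)² cancel in I_A²/I_B².
A: Δ = 0!·6!·4!/11! = 1/2310; Racah Σ t=0..0: t=0:+1/144 = 1/144; ⇒ 3j(3 2 5; 0 0 0)² = 10/231, sgn -1
B: Δ = 0!·6!·4!/11! = 1/2310; Racah Σ t=0..0: t=0:+1/1152 = 1/1152; ⇒ 3j(3 2 5; 1 -2 1)² = 1/154, sgn +1
I_A²/I_B² = (10/231)/(1/154) = 20/3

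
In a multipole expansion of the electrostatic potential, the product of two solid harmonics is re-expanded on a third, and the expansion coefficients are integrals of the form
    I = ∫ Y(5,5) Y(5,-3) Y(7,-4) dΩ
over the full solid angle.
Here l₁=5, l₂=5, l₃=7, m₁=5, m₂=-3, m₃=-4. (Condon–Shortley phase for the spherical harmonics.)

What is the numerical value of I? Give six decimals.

0.000000

m-sum = 5 − 3 − 4 = -2 ≠ 0 ⇒ I = 0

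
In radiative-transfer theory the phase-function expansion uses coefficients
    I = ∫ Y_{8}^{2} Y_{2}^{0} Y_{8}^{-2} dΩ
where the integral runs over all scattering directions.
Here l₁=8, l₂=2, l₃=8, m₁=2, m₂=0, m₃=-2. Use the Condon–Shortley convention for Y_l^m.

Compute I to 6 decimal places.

0.132796

m-sum 0 ✓  L=18 even ✓  6≤8≤10 ✓
Π(2lᵢ+1) = 17×5×17 = 1445
triangle coeff Δ(8,2,8) = 1/348840
Σ_t [0,2]: t=0:+1/116121600 t=1:−1/25401600 t=2:+1/116121600 = -1/45158400
(3j)²=24/1615 [(8 2 8; 0 0 0)], sign=-1
Σ_t [0,2]: t=0:+1/116121600 t=1:−1/43545600 t=2:+1/348364800 = -1/87091200
(3j)²=10/969 [(8 2 8; 2 0 -2)], sign=-1
⇒ 4πI² = 80/361
I = (+1)√(80/361/(4π)) = 0.13279645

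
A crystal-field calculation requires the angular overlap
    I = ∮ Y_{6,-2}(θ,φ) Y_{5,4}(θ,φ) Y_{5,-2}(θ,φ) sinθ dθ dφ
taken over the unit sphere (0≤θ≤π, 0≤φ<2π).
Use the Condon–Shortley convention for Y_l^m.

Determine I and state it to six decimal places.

0.108910

m-sum 0 ✓  L=16 even ✓  1≤5≤11 ✓
Π(2lᵢ+1) = 13×11×11 = 1573
triangle coeff Δ(6,5,5) = 1/28588560
Σ_t [1,5]: t=1:−1/345600 t=2:+1/13824 t=3:−1/5184 t=4:+1/13824 t=5:−1/345600 = -7/129600
(3j)²=80/7293 [(6 5 5; 0 0 0)], sign=+1
Σ_t [5,6]: t=5:−1/103680 t=6:+1/207360 = -1/207360
(3j)²=21/2431 [(6 5 5; -2 4 -2)], sign=+1
⇒ 4πI² = 560/3757
I = (+1)√(560/3757/(4π)) = 0.10891018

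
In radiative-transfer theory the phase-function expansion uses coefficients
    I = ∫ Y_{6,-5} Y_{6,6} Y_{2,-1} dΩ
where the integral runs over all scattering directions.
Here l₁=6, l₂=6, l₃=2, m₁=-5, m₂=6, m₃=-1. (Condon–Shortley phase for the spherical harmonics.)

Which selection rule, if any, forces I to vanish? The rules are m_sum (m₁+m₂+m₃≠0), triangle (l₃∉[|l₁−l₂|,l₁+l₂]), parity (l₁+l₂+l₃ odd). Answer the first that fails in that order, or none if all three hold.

none

m₁+m₂+m₃ = -5 + 6 − 1 = 0  ✓
triangle: |6−6|=0 ≤ l₃=2 ≤ 6+6=12  ✓
parity: l₁+l₂+l₃ = 14 is even  ✓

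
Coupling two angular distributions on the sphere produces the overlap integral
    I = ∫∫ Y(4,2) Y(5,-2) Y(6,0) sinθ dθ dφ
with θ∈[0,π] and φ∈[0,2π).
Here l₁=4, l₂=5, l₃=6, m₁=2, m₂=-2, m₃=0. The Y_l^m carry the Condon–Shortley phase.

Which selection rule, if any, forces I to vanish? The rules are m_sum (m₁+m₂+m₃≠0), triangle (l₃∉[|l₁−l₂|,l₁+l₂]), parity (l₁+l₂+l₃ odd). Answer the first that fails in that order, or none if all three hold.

Σmᵢ = 0  ✓
l₃∈[|l₁−l₂|,l₁+l₂]=[1,9], have l₃=6  ✓
Σlᵢ = 15 ⇒ odd  ✗

parity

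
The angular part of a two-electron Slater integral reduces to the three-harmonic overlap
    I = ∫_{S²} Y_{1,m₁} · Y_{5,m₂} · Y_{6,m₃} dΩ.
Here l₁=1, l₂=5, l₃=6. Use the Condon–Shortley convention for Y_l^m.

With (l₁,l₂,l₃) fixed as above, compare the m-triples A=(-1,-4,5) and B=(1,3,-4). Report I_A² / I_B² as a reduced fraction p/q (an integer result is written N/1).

11/9

l's match ⇒ only the (l;m) 3-j factors differ between A and B.
A: triangle coeff Δ(1,5,6) = 1/858; Σ_t [0,0]: t=0:+1/725760 = 1/725760; (3j)²=5/78 [(1 5 6; -1 -4 5)], sign=-1
B: triangle coeff Δ(1,5,6) = 1/858; Σ_t [0,0]: t=0:+1/161280 = 1/161280; (3j)²=15/286 [(1 5 6; 1 3 -4)], sign=+1
I_A²/I_B² = (5/78)/(15/286) = 11/9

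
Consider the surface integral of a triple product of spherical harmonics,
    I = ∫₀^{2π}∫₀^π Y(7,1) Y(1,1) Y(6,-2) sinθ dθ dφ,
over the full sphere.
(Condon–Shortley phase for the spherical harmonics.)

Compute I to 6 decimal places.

Rules hold: Σm=0, L=14 even, 6≤6≤8.
N = 15·3·13 = 585
Δ = 2!·12!·0!/15! = 1/1365
Racah Σ t=1..1: t=1:−1/518400 = -1/518400
⇒ 3j(7 1 6; 0 0 0)² = 7/195, sgn -1
Racah Σ t=2..2: t=2:+1/1935360 = 1/1935360
⇒ 3j(7 1 6; 1 1 -2)² = 1/91, sgn +1
4πI² = N·(3j₀)²·(3jₘ)² = 3/13
I = -1·√(0.230769/4π) = -0.13551395

-0.135514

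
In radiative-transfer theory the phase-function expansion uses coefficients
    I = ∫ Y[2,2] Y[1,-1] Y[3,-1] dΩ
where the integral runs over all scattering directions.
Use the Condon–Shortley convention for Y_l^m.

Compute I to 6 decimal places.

Rules hold: Σm=0, L=6 even, 1≤3≤3.
N = 5·3·7 = 105
Δ = 0!·4!·2!/7! = 1/105
Racah Σ t=0..0: t=0:+1/4 = 1/4
⇒ 3j(2 1 3; 0 0 0)² = 3/35, sgn -1
Racah Σ t=0..0: t=0:+1/48 = 1/48
⇒ 3j(2 1 3; 2 -1 -1)² = 1/105, sgn +1
4πI² = N·(3j₀)²·(3jₘ)² = 3/35
I = -1·√(0.0857143/4π) = -0.08258890

-0.082589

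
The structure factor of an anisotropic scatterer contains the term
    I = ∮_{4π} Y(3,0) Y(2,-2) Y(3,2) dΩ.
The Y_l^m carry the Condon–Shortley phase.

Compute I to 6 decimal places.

-0.188063

m-sum 0 ✓  L=8 even ✓  1≤3≤5 ✓
Π(2lᵢ+1) = 7×5×7 = 245
triangle coeff Δ(3,2,3) = 1/3780
Σ_t [0,2]: t=0:+1/24 t=1:−1/4 t=2:+1/24 = -1/6
(3j)²=4/105 [(3 2 3; 0 0 0)], sign=+1
Σ_t [0,0]: t=0:+1/24 = 1/24
(3j)²=1/21 [(3 2 3; 0 -2 2)], sign=-1
⇒ 4πI² = 4/9
I = (-1)√(4/9/(4π)) = -0.18806319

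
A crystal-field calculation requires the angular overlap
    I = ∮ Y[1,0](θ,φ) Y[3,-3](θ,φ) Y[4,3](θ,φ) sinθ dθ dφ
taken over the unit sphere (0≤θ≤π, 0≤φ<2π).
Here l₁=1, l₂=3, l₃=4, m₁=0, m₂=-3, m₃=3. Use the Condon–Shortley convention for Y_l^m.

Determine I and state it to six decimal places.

Checks pass: Σm=0; 8 even; l₃=4∈[2,4].
(2·1+1)(2·3+1)(2·4+1) = 189
Δ: 0! 2! 6! / 9! → 1/252
sum: t=0:+1/36 = 1/36
3j²(1 3 4; 0 0 0) = Δ·Π!·Σ² = 4/63  (sign +1)
sum: t=0:+1/720 = 1/720
3j²(1 3 4; 0 -3 3) = Δ·Π!·Σ² = 1/36  (sign -1)
combine: 4πI² = 189·4/63·1/36 = 1/3
take √, sign -1: I = -0.16286750

-0.162868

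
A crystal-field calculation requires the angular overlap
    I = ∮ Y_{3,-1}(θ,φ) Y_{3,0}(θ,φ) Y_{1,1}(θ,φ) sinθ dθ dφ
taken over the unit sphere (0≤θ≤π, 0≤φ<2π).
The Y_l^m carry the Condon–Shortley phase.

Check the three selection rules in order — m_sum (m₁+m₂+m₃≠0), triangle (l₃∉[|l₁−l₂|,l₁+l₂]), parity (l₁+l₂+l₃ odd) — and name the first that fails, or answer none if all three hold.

parity

azimuthal sum: -1 + 0 + 1 = 0  ✓
0 ≤ 1 ≤ 6 (triangle on l)  ✓
L = 3 + 3 + 1 = 7 (odd)  ✗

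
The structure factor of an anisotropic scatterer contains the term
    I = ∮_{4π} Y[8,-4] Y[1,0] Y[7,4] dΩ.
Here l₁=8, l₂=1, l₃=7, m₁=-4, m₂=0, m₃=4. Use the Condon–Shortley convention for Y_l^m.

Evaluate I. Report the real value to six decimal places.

Rules hold: Σm=0, L=16 even, 7≤7≤9.
N = 17·3·15 = 765
Δ = 2!·14!·0!/17! = 1/2040
Racah Σ t=1..1: t=1:−1/25401600 = -1/25401600
⇒ 3j(8 1 7; 0 0 0)² = 8/255, sgn +1
Racah Σ t=1..1: t=1:−1/239500800 = -1/239500800
⇒ 3j(8 1 7; -4 0 4)² = 2/85, sgn +1
4πI² = N·(3j₀)²·(3jₘ)² = 48/85
I = +1·√(0.564706/4π) = 0.21198553

0.211986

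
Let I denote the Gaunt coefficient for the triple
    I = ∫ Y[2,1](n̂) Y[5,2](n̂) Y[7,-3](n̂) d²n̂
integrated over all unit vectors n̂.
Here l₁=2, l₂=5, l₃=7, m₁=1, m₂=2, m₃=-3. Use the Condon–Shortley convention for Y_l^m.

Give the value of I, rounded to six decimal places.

-0.248277

Checks pass: Σm=0; 14 even; l₃=7∈[3,7].
(2·2+1)(2·5+1)(2·7+1) = 825
Δ: 0! 4! 10! / 15! → 1/15015
sum: t=0:+1/57600 = 1/57600
3j²(2 5 7; 0 0 0) = Δ·Π!·Σ² = 21/715  (sign -1)
sum: t=0:+1/181440 = 1/181440
3j²(2 5 7; 1 2 -3) = Δ·Π!·Σ² = 32/1001  (sign +1)
combine: 4πI² = 825·21/715·32/1001 = 1440/1859
take √, sign -1: I = -0.24827707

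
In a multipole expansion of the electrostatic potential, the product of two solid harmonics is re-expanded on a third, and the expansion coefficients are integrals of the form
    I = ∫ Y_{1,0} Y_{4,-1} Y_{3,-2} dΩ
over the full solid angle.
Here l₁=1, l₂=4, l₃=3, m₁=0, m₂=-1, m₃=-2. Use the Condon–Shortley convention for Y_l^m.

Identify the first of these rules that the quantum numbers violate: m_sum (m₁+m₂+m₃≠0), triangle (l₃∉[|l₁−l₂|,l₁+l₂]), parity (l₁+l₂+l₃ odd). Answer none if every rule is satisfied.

azimuthal sum: 0 − 1 − 2 = -3  ✗
3 ≤ 3 ≤ 5 (triangle on l)
L = 1 + 4 + 3 = 8 (even)

m_sum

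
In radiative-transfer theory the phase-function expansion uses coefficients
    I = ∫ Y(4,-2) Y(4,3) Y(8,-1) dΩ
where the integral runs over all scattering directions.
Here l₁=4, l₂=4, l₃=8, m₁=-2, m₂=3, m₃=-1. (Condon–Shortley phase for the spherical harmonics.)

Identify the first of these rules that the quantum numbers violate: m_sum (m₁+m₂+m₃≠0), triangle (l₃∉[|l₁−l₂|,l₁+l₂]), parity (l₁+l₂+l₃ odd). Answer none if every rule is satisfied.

none

Σmᵢ = 0  ✓
l₃∈[|l₁−l₂|,l₁+l₂]=[0,8], have l₃=8  ✓
Σlᵢ = 16 ⇒ even  ✓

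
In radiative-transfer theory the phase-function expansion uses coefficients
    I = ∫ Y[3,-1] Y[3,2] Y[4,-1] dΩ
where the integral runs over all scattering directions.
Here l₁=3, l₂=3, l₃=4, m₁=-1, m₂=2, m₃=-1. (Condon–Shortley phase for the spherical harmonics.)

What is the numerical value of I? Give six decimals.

0.145070

Checks pass: Σm=0; 10 even; l₃=4∈[0,6].
(2·3+1)(2·3+1)(2·4+1) = 441
Δ: 2! 4! 4! / 11! → 1/34650
sum: t=0:+1/72 t=1:−1/16 t=2:+1/72 = -5/144
3j²(3 3 4; 0 0 0) = Δ·Π!·Σ² = 2/77  (sign -1)
sum: t=1:−1/144 t=2:+1/48 = 1/72
3j²(3 3 4; -1 2 -1) = Δ·Π!·Σ² = 16/693  (sign -1)
combine: 4πI² = 441·2/77·16/693 = 32/121
take √, sign +1: I = 0.14506992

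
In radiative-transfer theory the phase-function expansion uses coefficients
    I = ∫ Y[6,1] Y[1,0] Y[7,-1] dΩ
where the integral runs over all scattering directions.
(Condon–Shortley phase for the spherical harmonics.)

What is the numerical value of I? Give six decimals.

-0.242415

m-sum 0 ✓  L=14 even ✓  5≤7≤7 ✓
Π(2lᵢ+1) = 13×3×15 = 585
triangle coeff Δ(6,1,7) = 1/1365
Σ_t [0,0]: t=0:+1/518400 = 1/518400
(3j)²=7/195 [(6 1 7; 0 0 0)], sign=-1
Σ_t [0,0]: t=0:+1/604800 = 1/604800
(3j)²=16/455 [(6 1 7; 1 0 -1)], sign=+1
⇒ 4πI² = 48/65
I = (-1)√(48/65/(4π)) = -0.24241473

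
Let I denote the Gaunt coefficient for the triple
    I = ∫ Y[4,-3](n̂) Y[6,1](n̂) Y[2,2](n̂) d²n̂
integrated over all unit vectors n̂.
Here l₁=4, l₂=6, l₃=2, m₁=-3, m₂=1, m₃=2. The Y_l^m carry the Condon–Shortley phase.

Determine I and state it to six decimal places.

Checks pass: Σm=0; 12 even; l₃=2∈[2,10].
(2·4+1)(2·6+1)(2·2+1) = 585
Δ: 8! 0! 4! / 13! → 1/6435
sum: t=4:+1/2304 = 1/2304
3j²(4 6 2; 0 0 0) = Δ·Π!·Σ² = 5/143  (sign +1)
sum: t=7:−1/120960 = -1/120960
3j²(4 6 2; -3 1 2) = Δ·Π!·Σ² = 1/1287  (sign -1)
combine: 4πI² = 585·5/143·1/1287 = 25/1573
take √, sign -1: I = -0.03556319

-0.035563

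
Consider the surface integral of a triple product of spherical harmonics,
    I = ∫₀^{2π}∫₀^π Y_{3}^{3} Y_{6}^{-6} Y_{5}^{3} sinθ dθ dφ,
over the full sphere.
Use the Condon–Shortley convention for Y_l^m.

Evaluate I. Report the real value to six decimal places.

-0.119512

Checks pass: Σm=0; 14 even; l₃=5∈[3,9].
(2·3+1)(2·6+1)(2·5+1) = 1001
Δ: 4! 2! 8! / 15! → 1/675675
sum: t=1:−1/8640 t=2:+1/2304 t=3:−1/8640 = 7/34560
3j²(3 6 5; 0 0 0) = Δ·Π!·Σ² = 7/429  (sign -1)
sum: t=0:+1/1935360 = 1/1935360
3j²(3 6 5; 3 -6 3) = Δ·Π!·Σ² = 1/91  (sign +1)
combine: 4πI² = 1001·7/429·1/91 = 7/39
take √, sign -1: I = -0.11951207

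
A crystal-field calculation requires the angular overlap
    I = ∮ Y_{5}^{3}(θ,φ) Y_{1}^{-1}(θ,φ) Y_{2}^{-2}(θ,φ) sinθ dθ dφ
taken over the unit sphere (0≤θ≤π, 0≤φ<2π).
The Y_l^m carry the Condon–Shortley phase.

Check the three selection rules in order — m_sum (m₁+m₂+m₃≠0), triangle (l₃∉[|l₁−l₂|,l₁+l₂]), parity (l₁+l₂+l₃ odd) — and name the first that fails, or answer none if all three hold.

azimuthal sum: 3 − 1 − 2 = 0  ✓
4 ≤ 2 ≤ 6 (triangle on l)  ✗
L = 5 + 1 + 2 = 8 (even)

triangle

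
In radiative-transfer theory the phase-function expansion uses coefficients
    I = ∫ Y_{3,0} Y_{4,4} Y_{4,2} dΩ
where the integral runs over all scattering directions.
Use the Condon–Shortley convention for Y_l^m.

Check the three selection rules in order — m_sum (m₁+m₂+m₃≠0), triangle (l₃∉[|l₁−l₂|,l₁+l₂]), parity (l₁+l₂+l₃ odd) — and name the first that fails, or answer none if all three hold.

azimuthal sum: 0 + 4 + 2 = 6  ✗
1 ≤ 4 ≤ 7 (triangle on l)
L = 3 + 4 + 4 = 11 (odd)

m_sum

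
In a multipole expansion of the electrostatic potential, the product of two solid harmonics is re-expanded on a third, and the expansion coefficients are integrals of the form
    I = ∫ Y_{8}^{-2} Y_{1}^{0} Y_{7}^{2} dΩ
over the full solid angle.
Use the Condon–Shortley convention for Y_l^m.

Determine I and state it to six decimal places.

0.237007

m-sum 0 ✓  L=16 even ✓  7≤7≤9 ✓
Π(2lᵢ+1) = 17×3×15 = 765
triangle coeff Δ(8,1,7) = 1/2040
Σ_t [1,1]: t=1:−1/25401600 = -1/25401600
(3j)²=8/255 [(8 1 7; 0 0 0)], sign=+1
Σ_t [1,1]: t=1:−1/43545600 = -1/43545600
(3j)²=1/34 [(8 1 7; -2 0 2)], sign=+1
⇒ 4πI² = 12/17
I = (+1)√(12/17/(4π)) = 0.23700703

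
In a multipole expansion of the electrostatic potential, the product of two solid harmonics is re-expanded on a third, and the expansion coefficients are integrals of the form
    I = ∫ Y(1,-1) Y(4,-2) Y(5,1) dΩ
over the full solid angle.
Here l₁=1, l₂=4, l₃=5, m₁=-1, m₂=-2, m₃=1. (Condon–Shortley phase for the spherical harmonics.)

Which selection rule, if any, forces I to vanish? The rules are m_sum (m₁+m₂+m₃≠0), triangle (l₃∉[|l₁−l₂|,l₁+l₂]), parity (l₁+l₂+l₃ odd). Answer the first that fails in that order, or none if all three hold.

m_sum

azimuthal sum: -1 − 2 + 1 = -2  ✗
3 ≤ 5 ≤ 5 (triangle on l)
L = 1 + 4 + 5 = 10 (even)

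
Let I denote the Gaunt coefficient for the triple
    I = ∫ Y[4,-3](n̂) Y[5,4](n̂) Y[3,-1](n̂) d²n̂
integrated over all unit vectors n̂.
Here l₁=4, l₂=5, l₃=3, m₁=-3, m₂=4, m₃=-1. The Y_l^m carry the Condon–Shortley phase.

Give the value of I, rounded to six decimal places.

0.042401

m-sum 0 ✓  L=12 even ✓  1≤3≤9 ✓
Π(2lᵢ+1) = 9×11×7 = 693
triangle coeff Δ(4,5,3) = 1/180180
Σ_t [2,4]: t=2:+1/576 t=3:−1/144 t=4:+1/576 = -1/288
(3j)²=20/1001 [(4 5 3; 0 0 0)], sign=+1
Σ_t [5,6]: t=5:−1/5760 t=6:+1/4320 = 1/17280
(3j)²=7/4290 [(4 5 3; -3 4 -1)], sign=+1
⇒ 4πI² = 42/1859
I = (+1)√(42/1859/(4π)) = 0.04240138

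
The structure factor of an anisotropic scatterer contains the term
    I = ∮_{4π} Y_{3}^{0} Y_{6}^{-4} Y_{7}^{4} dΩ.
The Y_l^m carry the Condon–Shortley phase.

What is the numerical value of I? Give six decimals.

m-sum 0 ✓  L=16 even ✓  3≤7≤9 ✓
Π(2lᵢ+1) = 7×13×15 = 1365
triangle coeff Δ(3,6,7) = 1/2042040
Σ_t [0,2]: t=0:+1/207360 t=1:−1/57600 t=2:+1/207360 = -1/129600
(3j)²=168/12155 [(3 6 7; 0 0 0)], sign=+1
Σ_t [0,2]: t=0:+1/967680 t=1:−1/1451520 t=2:+1/43545600 = 1/2721600
(3j)²=32/7735 [(3 6 7; 0 -4 4)], sign=-1
⇒ 4πI² = 16128/206635
I = (-1)√(16128/206635/(4π)) = -0.07881037

-0.078810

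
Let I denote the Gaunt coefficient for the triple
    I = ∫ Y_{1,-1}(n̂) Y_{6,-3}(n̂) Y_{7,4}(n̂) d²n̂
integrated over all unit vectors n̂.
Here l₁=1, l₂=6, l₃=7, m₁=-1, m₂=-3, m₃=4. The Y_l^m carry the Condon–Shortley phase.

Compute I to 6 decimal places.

0.259489

Rules hold: Σm=0, L=14 even, 5≤7≤7.
N = 3·13·15 = 585
Δ = 0!·2!·12!/15! = 1/1365
Racah Σ t=0..0: t=0:+1/518400 = 1/518400
⇒ 3j(1 6 7; 0 0 0)² = 7/195, sgn -1
Racah Σ t=0..0: t=0:+1/4354560 = 1/4354560
⇒ 3j(1 6 7; -1 -3 4)² = 11/273, sgn -1
4πI² = N·(3j₀)²·(3jₘ)² = 11/13
I = +1·√(0.846154/4π) = 0.25948947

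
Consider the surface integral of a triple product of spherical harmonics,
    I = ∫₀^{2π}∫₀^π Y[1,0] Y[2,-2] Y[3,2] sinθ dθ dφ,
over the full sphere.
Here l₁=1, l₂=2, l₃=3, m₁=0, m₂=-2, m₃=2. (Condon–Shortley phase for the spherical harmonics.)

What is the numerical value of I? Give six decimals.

0.184674

Checks pass: Σm=0; 6 even; l₃=3∈[1,3].
(2·1+1)(2·2+1)(2·3+1) = 105
Δ: 0! 2! 4! / 7! → 1/105
sum: t=0:+1/4 = 1/4
3j²(1 2 3; 0 0 0) = Δ·Π!·Σ² = 3/35  (sign -1)
sum: t=0:+1/24 = 1/24
3j²(1 2 3; 0 -2 2) = Δ·Π!·Σ² = 1/21  (sign -1)
combine: 4πI² = 105·3/35·1/21 = 3/7
take √, sign +1: I = 0.18467439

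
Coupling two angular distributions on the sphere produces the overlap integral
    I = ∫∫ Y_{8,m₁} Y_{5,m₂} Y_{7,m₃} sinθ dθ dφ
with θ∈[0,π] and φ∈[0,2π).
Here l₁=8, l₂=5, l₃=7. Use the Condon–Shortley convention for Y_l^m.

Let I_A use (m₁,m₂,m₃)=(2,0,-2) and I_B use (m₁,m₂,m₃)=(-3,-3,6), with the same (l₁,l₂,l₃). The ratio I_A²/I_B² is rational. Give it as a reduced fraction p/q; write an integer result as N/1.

l's match ⇒ only the (l;m) 3-j factors differ between A and B.
A: triangle coeff Δ(8,5,7) = 1/814773960; Σ_t [1,5]: t=1:−1/41472000 t=2:+1/4976640 t=3:−1/4354560 t=4:+1/23224320 t=5:−1/1045094400 = -1/93312000; (3j)²=32/138567 [(8 5 7; 2 0 -2)], sign=+1
B: triangle coeff Δ(8,5,7) = 1/814773960; Σ_t [1,2]: t=1:−1/2612736000 t=2:+1/418037760 = 1/497664000; (3j)²=77/6460 [(8 5 7; -3 -3 6)], sign=-1
I_A²/I_B² = (32/138567)/(77/6460) = 640/33033

640/33033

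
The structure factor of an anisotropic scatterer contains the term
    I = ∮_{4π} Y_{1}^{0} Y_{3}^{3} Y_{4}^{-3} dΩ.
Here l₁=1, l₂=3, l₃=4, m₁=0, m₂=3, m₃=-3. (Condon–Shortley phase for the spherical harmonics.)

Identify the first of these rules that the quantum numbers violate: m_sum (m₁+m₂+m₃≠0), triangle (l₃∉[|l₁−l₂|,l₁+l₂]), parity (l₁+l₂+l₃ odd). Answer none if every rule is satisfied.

m₁+m₂+m₃ = 0 + 3 − 3 = 0  ✓
triangle: |1−3|=2 ≤ l₃=4 ≤ 1+3=4  ✓
parity: l₁+l₂+l₃ = 8 is even  ✓

none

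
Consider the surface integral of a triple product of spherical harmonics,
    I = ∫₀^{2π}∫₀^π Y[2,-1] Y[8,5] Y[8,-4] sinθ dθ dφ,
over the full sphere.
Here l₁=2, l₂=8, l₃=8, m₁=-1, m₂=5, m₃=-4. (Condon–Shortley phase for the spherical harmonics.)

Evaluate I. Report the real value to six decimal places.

-0.175924

m-sum 0 ✓  L=18 even ✓  6≤8≤10 ✓
Π(2lᵢ+1) = 5×17×17 = 1445
triangle coeff Δ(2,8,8) = 1/348840
Σ_t [0,2]: t=0:+1/116121600 t=1:−1/25401600 t=2:+1/116121600 = -1/45158400
(3j)²=24/1615 [(2 8 8; 0 0 0)], sign=-1
Σ_t [1,2]: t=1:−1/1916006400 t=2:+1/479001600 = 1/638668800
(3j)²=117/6460 [(2 8 8; -1 5 -4)], sign=+1
⇒ 4πI² = 702/1805
I = (-1)√(702/1805/(4π)) = -0.17592397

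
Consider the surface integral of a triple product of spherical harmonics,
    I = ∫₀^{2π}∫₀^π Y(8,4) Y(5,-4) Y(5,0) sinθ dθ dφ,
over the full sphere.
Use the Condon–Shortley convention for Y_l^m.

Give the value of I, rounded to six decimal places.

m-sum 0 ✓  L=18 even ✓  3≤5≤13 ✓
Π(2lᵢ+1) = 17×11×11 = 2057
triangle coeff Δ(8,5,5) = 1/37413090
Σ_t [3,5]: t=3:−1/1036800 t=4:+1/331776 t=5:−1/1036800 = 1/921600
(3j)²=490/46189 [(8 5 5; 0 0 0)], sign=-1
Σ_t [0,1]: t=0:+1/23224320 t=1:−1/7257600 = -11/116121600
(3j)²=121/8398 [(8 5 5; 4 -4 0)], sign=+1
⇒ 4πI² = 326095/1037153
I = (-1)√(326095/1037153/(4π)) = -0.15817787

-0.158178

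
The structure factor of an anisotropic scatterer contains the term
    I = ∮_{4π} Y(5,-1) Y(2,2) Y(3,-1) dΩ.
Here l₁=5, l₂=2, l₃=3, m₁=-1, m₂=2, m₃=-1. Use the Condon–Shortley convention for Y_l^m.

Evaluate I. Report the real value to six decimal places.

-0.092802

Rules hold: Σm=0, L=10 even, 3≤3≤7.
N = 11·5·7 = 385
Δ = 4!·6!·0!/11! = 1/2310
Racah Σ t=2..2: t=2:+1/144 = 1/144
⇒ 3j(5 2 3; 0 0 0)² = 10/231, sgn -1
Racah Σ t=4..4: t=4:+1/1152 = 1/1152
⇒ 3j(5 2 3; -1 2 -1)² = 1/154, sgn +1
4πI² = N·(3j₀)²·(3jₘ)² = 25/231
I = -1·√(0.108225/4π) = -0.09280237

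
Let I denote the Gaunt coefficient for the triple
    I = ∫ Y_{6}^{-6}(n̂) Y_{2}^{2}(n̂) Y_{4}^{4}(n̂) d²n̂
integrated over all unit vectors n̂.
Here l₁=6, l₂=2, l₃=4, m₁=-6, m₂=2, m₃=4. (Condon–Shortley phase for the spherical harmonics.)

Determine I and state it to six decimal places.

0.353849

Checks pass: Σm=0; 12 even; l₃=4∈[4,8].
(2·6+1)(2·2+1)(2·4+1) = 585
Δ: 4! 8! 0! / 13! → 1/6435
sum: t=2:+1/2304 = 1/2304
3j²(6 2 4; 0 0 0) = Δ·Π!·Σ² = 5/143  (sign +1)
sum: t=4:+1/967680 = 1/967680
3j²(6 2 4; -6 2 4) = Δ·Π!·Σ² = 1/13  (sign +1)
combine: 4πI² = 585·5/143·1/13 = 225/143
take √, sign +1: I = 0.35384927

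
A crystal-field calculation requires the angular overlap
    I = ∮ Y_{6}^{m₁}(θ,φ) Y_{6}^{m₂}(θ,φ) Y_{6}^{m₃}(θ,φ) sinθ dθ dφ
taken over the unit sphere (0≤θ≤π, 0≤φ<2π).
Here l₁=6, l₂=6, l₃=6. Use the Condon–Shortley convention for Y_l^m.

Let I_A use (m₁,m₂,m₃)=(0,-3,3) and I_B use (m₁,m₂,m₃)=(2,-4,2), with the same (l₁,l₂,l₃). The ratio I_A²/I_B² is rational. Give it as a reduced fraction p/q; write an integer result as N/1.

1849/2016

Same 6,6,6: normalisation and zero-m 3j drop out of the ratio.
A: Δ: 6! 6! 6! / 19! → 1/325909584; sum: t=0:+1/18662400 t=1:−1/691200 t=2:+1/276480 t=3:−1/933120 = 43/37324800; 3j²(6 6 6; 0 -3 3) = Δ·Π!·Σ² = 1849/184756  (sign -1)
B: Δ: 6! 6! 6! / 19! → 1/325909584; sum: t=0:+1/1658880 t=1:−1/518400 t=2:+1/1658880 = -1/1382400; 3j²(6 6 6; 2 -4 2) = Δ·Π!·Σ² = 504/46189  (sign -1)
I_A²/I_B² = (1849/184756)/(504/46189) = 1849/2016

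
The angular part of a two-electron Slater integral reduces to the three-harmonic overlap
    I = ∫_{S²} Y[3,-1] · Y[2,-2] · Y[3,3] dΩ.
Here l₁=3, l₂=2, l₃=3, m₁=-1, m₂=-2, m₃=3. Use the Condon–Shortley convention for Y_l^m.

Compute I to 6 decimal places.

Rules hold: Σm=0, L=8 even, 1≤3≤5.
N = 7·5·7 = 245
Δ = 2!·4!·2!/9! = 1/3780
Racah Σ t=0..2: t=0:+1/24 t=1:−1/4 t=2:+1/24 = -1/6
⇒ 3j(3 2 3; 0 0 0)² = 4/105, sgn +1
Racah Σ t=0..0: t=0:+1/96 = 1/96
⇒ 3j(3 2 3; -1 -2 3)² = 1/42, sgn +1
4πI² = N·(3j₀)²·(3jₘ)² = 2/9
I = +1·√(0.222222/4π) = 0.13298076

0.132981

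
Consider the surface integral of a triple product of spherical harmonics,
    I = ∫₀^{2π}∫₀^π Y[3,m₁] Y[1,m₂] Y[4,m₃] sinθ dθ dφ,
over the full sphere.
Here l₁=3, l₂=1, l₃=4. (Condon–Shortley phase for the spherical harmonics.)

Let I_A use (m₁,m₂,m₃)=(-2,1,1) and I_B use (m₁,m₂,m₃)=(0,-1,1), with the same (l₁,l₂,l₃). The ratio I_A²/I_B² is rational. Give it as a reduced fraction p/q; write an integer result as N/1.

Same 3,1,4: normalisation and zero-m 3j drop out of the ratio.
A: Δ: 0! 6! 2! / 9! → 1/252; sum: t=0:+1/240 = 1/240; 3j²(3 1 4; -2 1 1) = Δ·Π!·Σ² = 1/84  (sign -1)
B: Δ: 0! 6! 2! / 9! → 1/252; sum: t=0:+1/72 = 1/72; 3j²(3 1 4; 0 -1 1) = Δ·Π!·Σ² = 5/126  (sign -1)
I_A²/I_B² = (1/84)/(5/126) = 3/10

3/10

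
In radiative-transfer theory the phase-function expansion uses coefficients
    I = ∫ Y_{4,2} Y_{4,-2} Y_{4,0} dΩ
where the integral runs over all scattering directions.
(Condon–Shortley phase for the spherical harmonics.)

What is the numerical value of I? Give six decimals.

m-sum 0 ✓  L=12 even ✓  0≤4≤8 ✓
Π(2lᵢ+1) = 9×9×9 = 729
triangle coeff Δ(4,4,4) = 1/450450
Σ_t [0,4]: t=0:+1/13824 t=1:−1/216 t=2:+1/64 t=3:−1/216 t=4:+1/13824 = 5/768
(3j)²=18/1001 [(4 4 4; 0 0 0)], sign=+1
Σ_t [0,2]: t=0:+1/384 t=1:−1/216 t=2:+1/2304 = -11/6912
(3j)²=11/1638 [(4 4 4; 2 -2 0)], sign=-1
⇒ 4πI² = 729/8281
I = (-1)√(729/8281/(4π)) = -0.08369845

-0.083698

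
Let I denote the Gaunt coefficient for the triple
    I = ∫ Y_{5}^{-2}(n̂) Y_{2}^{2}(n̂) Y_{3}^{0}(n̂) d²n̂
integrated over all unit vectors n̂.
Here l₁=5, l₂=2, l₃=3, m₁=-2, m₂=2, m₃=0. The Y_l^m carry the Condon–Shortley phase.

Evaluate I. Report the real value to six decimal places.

0.141758

Checks pass: Σm=0; 10 even; l₃=3∈[3,7].
(2·5+1)(2·2+1)(2·3+1) = 385
Δ: 4! 6! 0! / 11! → 1/2310
sum: t=2:+1/144 = 1/144
3j²(5 2 3; 0 0 0) = Δ·Π!·Σ² = 10/231  (sign -1)
sum: t=4:+1/864 = 1/864
3j²(5 2 3; -2 2 0) = Δ·Π!·Σ² = 1/66  (sign -1)
combine: 4πI² = 385·10/231·1/66 = 25/99
take √, sign +1: I = 0.14175797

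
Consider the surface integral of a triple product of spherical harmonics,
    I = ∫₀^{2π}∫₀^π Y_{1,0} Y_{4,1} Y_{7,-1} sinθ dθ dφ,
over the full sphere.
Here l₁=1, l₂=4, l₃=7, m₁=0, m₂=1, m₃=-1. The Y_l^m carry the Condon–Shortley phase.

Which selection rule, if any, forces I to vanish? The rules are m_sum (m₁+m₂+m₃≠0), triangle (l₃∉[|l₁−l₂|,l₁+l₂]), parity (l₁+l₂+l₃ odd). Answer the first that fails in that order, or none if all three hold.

triangle

m₁+m₂+m₃ = 0 + 1 − 1 = 0  ✓
triangle: |1−4|=3 ≤ l₃=7 ≤ 1+4=5  ✗
parity: l₁+l₂+l₃ = 12 is even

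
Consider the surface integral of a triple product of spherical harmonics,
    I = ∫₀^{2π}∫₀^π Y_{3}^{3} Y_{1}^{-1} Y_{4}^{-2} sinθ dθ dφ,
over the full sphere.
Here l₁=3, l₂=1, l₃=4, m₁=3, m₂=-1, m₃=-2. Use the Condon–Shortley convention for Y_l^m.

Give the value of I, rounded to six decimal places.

Checks pass: Σm=0; 8 even; l₃=4∈[2,4].
(2·3+1)(2·1+1)(2·4+1) = 189
Δ: 0! 6! 2! / 9! → 1/252
sum: t=0:+1/36 = 1/36
3j²(3 1 4; 0 0 0) = Δ·Π!·Σ² = 4/63  (sign +1)
sum: t=0:+1/1440 = 1/1440
3j²(3 1 4; 3 -1 -2) = Δ·Π!·Σ² = 1/252  (sign +1)
combine: 4πI² = 189·4/63·1/252 = 1/21
take √, sign +1: I = 0.06155813

0.061558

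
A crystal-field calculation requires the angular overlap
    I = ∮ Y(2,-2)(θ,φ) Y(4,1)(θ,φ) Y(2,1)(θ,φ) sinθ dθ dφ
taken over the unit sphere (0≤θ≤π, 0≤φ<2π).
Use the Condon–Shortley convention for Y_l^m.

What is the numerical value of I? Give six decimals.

-0.090112

Checks pass: Σm=0; 8 even; l₃=2∈[2,6].
(2·2+1)(2·4+1)(2·2+1) = 225
Δ: 4! 0! 4! / 9! → 1/630
sum: t=2:+1/16 = 1/16
3j²(2 4 2; 0 0 0) = Δ·Π!·Σ² = 2/35  (sign +1)
sum: t=4:+1/144 = 1/144
3j²(2 4 2; -2 1 1) = Δ·Π!·Σ² = 1/126  (sign -1)
combine: 4πI² = 225·2/35·1/126 = 5/49
take √, sign -1: I = -0.09011188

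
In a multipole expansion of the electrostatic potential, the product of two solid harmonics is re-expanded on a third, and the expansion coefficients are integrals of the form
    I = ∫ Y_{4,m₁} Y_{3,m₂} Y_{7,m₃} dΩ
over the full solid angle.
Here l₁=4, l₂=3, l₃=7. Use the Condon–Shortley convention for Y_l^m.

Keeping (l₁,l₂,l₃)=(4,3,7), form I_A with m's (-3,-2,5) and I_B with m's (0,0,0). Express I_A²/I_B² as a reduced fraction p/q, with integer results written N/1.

Shared (l₁,l₂,l₃)=(4,3,7): N and (l;000)² cancel in I_A²/I_B².
A: Δ = 0!·8!·6!/15! = 1/45045; Racah Σ t=0..0: t=0:+1/604800 = 1/604800; ⇒ 3j(4 3 7; -3 -2 5)² = 16/455, sgn +1
B: Δ = 0!·8!·6!/15! = 1/45045; Racah Σ t=0..0: t=0:+1/20736 = 1/20736; ⇒ 3j(4 3 7; 0 0 0)² = 35/1287, sgn -1
I_A²/I_B² = (16/455)/(35/1287) = 1584/1225

1584/1225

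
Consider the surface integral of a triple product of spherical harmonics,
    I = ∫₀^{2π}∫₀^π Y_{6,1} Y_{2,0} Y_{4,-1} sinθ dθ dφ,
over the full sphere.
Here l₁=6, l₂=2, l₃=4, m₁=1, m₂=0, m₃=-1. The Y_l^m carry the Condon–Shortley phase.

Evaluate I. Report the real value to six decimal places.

m-sum 0 ✓  L=12 even ✓  4≤4≤8 ✓
Π(2lᵢ+1) = 13×5×9 = 585
triangle coeff Δ(6,2,4) = 1/6435
Σ_t [2,2]: t=2:+1/2304 = 1/2304
(3j)²=5/143 [(6 2 4; 0 0 0)], sign=+1
Σ_t [2,2]: t=2:+1/2880 = 1/2880
(3j)²=14/429 [(6 2 4; 1 0 -1)], sign=-1
⇒ 4πI² = 1050/1573
I = (-1)√(1050/1573/(4π)) = -0.23047581

-0.230476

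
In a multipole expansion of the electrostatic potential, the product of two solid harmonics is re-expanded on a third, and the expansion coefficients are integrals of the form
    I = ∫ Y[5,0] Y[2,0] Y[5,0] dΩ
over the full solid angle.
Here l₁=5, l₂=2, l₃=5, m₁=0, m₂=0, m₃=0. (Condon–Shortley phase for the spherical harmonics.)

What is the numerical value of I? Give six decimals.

0.161739

Checks pass: Σm=0; 12 even; l₃=5∈[3,7].
(2·5+1)(2·2+1)(2·5+1) = 605
Δ: 2! 8! 2! / 13! → 1/38610
sum: t=0:+1/2880 t=1:−1/576 t=2:+1/2880 = -1/960
3j²(5 2 5; 0 0 0) = Δ·Π!·Σ² = 10/429  (sign +1)
(m-triple is (0,0,0) — same symbol as above.)
combine: 4πI² = 605·10/429·10/429 = 500/1521
take √, sign +1: I = 0.16173926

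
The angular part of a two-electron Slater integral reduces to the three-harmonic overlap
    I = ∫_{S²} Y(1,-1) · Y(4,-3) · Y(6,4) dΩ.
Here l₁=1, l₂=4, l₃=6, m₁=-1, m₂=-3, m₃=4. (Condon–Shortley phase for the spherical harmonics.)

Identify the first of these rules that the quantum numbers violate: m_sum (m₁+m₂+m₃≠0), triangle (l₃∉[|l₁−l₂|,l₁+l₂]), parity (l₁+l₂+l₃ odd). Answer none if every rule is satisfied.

azimuthal sum: -1 − 3 + 4 = 0  ✓
3 ≤ 6 ≤ 5 (triangle on l)  ✗
L = 1 + 4 + 6 = 11 (odd)

triangle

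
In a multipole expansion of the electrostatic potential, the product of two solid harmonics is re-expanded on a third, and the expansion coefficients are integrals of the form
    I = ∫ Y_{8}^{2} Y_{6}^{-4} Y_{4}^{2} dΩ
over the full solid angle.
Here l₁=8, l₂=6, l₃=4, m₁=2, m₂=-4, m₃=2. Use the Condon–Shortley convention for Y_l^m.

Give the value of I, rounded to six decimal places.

Checks pass: Σm=0; 18 even; l₃=4∈[2,14].
(2·8+1)(2·6+1)(2·4+1) = 1989
Δ: 10! 6! 2! / 19! → 1/23279256
sum: t=4:+1/1658880 t=5:−1/518400 t=6:+1/1658880 = -1/1382400
3j²(8 6 4; 0 0 0) = Δ·Π!·Σ² = 504/46189  (sign -1)
sum: t=0:+1/5225472000 t=1:−1/43545600 t=2:+1/7741440 = 139/1306368000
3j²(8 6 4; 2 -4 2) = Δ·Π!·Σ² = 38642/2909907  (sign +1)
combine: 4πI² = 1989·504/46189·38642/2909907 = 2782224/9653501
take √, sign -1: I = -0.15144282

-0.151443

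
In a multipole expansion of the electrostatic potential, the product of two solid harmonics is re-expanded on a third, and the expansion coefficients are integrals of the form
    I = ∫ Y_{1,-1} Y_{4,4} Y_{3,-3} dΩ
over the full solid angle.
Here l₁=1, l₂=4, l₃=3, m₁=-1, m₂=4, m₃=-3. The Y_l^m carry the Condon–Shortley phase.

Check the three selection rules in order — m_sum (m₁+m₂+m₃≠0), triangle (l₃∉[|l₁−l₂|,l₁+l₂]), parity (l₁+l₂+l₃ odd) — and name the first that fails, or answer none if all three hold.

none

m₁+m₂+m₃ = -1 + 4 − 3 = 0  ✓
triangle: |1−4|=3 ≤ l₃=3 ≤ 1+4=5  ✓
parity: l₁+l₂+l₃ = 8 is even  ✓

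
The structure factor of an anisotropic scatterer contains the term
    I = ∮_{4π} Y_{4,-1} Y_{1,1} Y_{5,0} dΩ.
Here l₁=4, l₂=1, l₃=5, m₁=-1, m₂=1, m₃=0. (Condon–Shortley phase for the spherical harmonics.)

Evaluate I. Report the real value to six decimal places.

m-sum 0 ✓  L=10 even ✓  3≤5≤5 ✓
Π(2lᵢ+1) = 9×3×11 = 297
triangle coeff Δ(4,1,5) = 1/495
Σ_t [0,0]: t=0:+1/576 = 1/576
(3j)²=5/99 [(4 1 5; 0 0 0)], sign=-1
Σ_t [0,0]: t=0:+1/1440 = 1/1440
(3j)²=2/99 [(4 1 5; -1 1 0)], sign=-1
⇒ 4πI² = 10/33
I = (+1)√(10/33/(4π)) = 0.15528807

0.155288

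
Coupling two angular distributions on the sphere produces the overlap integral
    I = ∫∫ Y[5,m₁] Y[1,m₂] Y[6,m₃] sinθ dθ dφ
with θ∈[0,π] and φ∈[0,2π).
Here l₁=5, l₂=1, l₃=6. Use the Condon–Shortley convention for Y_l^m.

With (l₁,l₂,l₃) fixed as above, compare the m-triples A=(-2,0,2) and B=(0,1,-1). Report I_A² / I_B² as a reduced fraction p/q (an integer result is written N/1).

Shared (l₁,l₂,l₃)=(5,1,6): N and (l;000)² cancel in I_A²/I_B².
A: Δ = 0!·10!·2!/13! = 1/858; Racah Σ t=0..0: t=0:+1/30240 = 1/30240; ⇒ 3j(5 1 6; -2 0 2)² = 16/429, sgn +1
B: Δ = 0!·10!·2!/13! = 1/858; Racah Σ t=0..0: t=0:+1/28800 = 1/28800; ⇒ 3j(5 1 6; 0 1 -1)² = 7/286, sgn -1
I_A²/I_B² = (16/429)/(7/286) = 32/21

32/21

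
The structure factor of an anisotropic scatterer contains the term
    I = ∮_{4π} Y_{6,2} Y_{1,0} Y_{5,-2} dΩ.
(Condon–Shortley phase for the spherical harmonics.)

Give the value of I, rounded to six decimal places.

0.231133

Checks pass: Σm=0; 12 even; l₃=5∈[5,7].
(2·6+1)(2·1+1)(2·5+1) = 429
Δ: 2! 10! 0! / 13! → 1/858
sum: t=1:−1/14400 = -1/14400
3j²(6 1 5; 0 0 0) = Δ·Π!·Σ² = 6/143  (sign +1)
sum: t=1:−1/30240 = -1/30240
3j²(6 1 5; 2 0 -2) = Δ·Π!·Σ² = 16/429  (sign +1)
combine: 4πI² = 429·6/143·16/429 = 96/143
take √, sign +1: I = 0.23113338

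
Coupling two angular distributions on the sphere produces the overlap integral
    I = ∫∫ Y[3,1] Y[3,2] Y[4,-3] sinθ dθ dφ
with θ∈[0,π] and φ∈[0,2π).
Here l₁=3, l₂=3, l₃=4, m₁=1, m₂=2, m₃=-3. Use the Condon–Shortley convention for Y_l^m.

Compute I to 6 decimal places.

-0.095955

Checks pass: Σm=0; 10 even; l₃=4∈[0,6].
(2·3+1)(2·3+1)(2·4+1) = 441
Δ: 2! 4! 4! / 11! → 1/34650
sum: t=0:+1/72 t=1:−1/16 t=2:+1/72 = -5/144
3j²(3 3 4; 0 0 0) = Δ·Π!·Σ² = 2/77  (sign -1)
sum: t=1:−1/144 t=2:+1/288 = -1/288
3j²(3 3 4; 1 2 -3) = Δ·Π!·Σ² = 1/99  (sign +1)
combine: 4πI² = 441·2/77·1/99 = 14/121
take √, sign -1: I = -0.09595473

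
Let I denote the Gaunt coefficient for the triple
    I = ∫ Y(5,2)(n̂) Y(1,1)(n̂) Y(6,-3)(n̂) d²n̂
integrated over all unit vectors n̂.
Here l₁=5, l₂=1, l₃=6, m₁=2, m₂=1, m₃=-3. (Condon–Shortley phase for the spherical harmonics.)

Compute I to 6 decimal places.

-0.245154

m-sum 0 ✓  L=12 even ✓  4≤6≤6 ✓
Π(2lᵢ+1) = 11×3×13 = 429
triangle coeff Δ(5,1,6) = 1/858
Σ_t [0,0]: t=0:+1/14400 = 1/14400
(3j)²=6/143 [(5 1 6; 0 0 0)], sign=+1
Σ_t [0,0]: t=0:+1/60480 = 1/60480
(3j)²=6/143 [(5 1 6; 2 1 -3)], sign=-1
⇒ 4πI² = 108/143
I = (-1)√(108/143/(4π)) = -0.24515397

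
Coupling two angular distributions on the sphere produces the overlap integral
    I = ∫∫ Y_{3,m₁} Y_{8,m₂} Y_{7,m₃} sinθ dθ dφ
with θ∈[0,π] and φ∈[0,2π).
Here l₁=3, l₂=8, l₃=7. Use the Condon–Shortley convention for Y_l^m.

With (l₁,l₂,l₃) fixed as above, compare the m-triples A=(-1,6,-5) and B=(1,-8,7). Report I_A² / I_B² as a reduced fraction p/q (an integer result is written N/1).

24/455

Same 3,8,7: normalisation and zero-m 3j drop out of the ratio.
A: Δ: 4! 2! 12! / 19! → 1/5290740; sum: t=2:+1/3832012800 t=3:−1/239500800 t=4:+1/348364800 = -1/958003200; 3j²(3 8 7; -1 6 -5) = Δ·Π!·Σ² = 8/4845  (sign -1)
B: Δ: 4! 2! 12! / 19! → 1/5290740; sum: t=0:+1/22992076800 = 1/22992076800; 3j²(3 8 7; 1 -8 7) = Δ·Π!·Σ² = 91/2907  (sign +1)
I_A²/I_B² = (8/4845)/(91/2907) = 24/455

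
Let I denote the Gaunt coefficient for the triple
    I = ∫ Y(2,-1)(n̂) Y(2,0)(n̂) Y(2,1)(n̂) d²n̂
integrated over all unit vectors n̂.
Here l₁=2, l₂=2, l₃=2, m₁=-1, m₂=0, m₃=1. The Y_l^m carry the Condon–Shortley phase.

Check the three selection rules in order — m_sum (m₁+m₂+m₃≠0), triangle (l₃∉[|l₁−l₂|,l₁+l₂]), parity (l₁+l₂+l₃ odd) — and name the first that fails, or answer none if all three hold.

Σmᵢ = 0  ✓
l₃∈[|l₁−l₂|,l₁+l₂]=[0,4], have l₃=2  ✓
Σlᵢ = 6 ⇒ even  ✓

none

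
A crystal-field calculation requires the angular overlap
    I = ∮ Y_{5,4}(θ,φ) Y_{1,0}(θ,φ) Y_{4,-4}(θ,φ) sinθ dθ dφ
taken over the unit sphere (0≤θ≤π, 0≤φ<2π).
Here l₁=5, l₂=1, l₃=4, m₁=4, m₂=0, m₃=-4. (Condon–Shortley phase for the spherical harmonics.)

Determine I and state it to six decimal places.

Checks pass: Σm=0; 10 even; l₃=4∈[4,6].
(2·5+1)(2·1+1)(2·4+1) = 297
Δ: 2! 8! 0! / 11! → 1/495
sum: t=1:−1/576 = -1/576
3j²(5 1 4; 0 0 0) = Δ·Π!·Σ² = 5/99  (sign -1)
sum: t=1:−1/40320 = -1/40320
3j²(5 1 4; 4 0 -4) = Δ·Π!·Σ² = 1/55  (sign -1)
combine: 4πI² = 297·5/99·1/55 = 3/11
take √, sign +1: I = 0.14731920

0.147319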